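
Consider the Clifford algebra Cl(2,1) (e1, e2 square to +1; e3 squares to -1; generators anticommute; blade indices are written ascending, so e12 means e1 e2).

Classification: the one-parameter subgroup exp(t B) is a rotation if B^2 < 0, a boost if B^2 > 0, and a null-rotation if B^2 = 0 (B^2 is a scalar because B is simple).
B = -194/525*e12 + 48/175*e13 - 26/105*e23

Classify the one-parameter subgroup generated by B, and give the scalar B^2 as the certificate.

B^2 term by term: the squares give (-194/525)^2*(e12)^2 + (48/175)^2*(e13)^2 + (-26/105)^2*(e23)^2 = 37636/275625*(-1) + 2304/30625*(+1) + 676/11025*(+1) = 0 (each basis 2-blade squares to minus the product of its generators' squares); cross terms between blades sharing an index anticommute and cancel. So B^2 = 0.
Answer: null-rotation, certificate B^2 = 0. Why this suffices: the scalar 0 survives any versor conjugation, so its sign alone determines the class however B is presented.


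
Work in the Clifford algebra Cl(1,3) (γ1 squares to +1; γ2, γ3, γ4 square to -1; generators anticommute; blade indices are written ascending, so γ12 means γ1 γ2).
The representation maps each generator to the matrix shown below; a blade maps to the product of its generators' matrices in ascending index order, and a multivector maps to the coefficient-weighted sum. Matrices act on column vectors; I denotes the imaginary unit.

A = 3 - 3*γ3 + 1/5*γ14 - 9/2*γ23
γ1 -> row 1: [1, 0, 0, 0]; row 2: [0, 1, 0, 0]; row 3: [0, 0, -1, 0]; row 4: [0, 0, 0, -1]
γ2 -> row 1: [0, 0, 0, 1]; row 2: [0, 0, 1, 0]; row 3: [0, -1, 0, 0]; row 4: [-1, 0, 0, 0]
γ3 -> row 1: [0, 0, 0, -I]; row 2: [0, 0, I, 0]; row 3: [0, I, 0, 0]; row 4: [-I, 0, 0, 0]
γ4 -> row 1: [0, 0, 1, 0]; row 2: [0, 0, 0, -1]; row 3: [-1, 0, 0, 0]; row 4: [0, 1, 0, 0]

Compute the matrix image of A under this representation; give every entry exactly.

Bivector images (products of the table entries): rho(γ14) = rho(γ1)rho(γ4) = row 1: [0, 0, 1, 0]; row 2: [0, 0, 0, -1]; row 3: [1, 0, 0, 0]; row 4: [0, -1, 0, 0]; rho(γ23) = rho(γ2)rho(γ3) = row 1: [-I, 0, 0, 0]; row 2: [0, I, 0, 0]; row 3: [0, 0, -I, 0]; row 4: [0, 0, 0, I].
M = (3)*1 + (-3)*rho(γ3) + (1/5)*rho(γ14) + (-9/2)*rho(γ23), summed entrywise (1 is the identity matrix):
Answer: row 1: [3 + 9*I/2, 0, 1/5, 3*I]; row 2: [0, 3 - 9*I/2, -3*I, -1/5]; row 3: [1/5, -3*I, 3 + 9*I/2, 0]; row 4: [3*I, -1/5, 0, 3 - 9*I/2]


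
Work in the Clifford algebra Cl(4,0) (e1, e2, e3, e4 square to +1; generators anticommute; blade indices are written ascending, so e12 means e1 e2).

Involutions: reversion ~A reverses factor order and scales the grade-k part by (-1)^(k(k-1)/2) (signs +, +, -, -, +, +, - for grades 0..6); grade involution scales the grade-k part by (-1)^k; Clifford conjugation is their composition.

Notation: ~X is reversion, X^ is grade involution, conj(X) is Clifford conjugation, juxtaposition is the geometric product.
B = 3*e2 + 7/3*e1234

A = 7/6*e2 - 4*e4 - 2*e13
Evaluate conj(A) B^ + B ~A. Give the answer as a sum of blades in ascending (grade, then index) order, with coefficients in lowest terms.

first term: 7/2 + 50/3*e24 - 10/3*e123 + 49/18*e134
second term: 7/2 - 22/3*e24 - 46/3*e123 + 49/18*e134
Answer: 7 + 28/3*e24 - 56/3*e123 + 49/9*e134


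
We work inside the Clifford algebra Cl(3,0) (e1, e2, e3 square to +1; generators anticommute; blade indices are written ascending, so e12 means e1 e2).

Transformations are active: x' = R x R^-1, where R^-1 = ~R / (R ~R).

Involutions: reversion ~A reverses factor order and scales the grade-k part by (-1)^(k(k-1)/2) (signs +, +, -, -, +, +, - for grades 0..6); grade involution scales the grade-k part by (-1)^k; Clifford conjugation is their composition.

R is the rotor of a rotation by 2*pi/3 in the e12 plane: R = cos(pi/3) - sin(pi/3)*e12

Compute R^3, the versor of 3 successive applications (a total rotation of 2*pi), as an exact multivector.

Because a rotor carries half the rotation angle, composing 3 copies of this e12-plane rotor multiplies the phase: 3*(pi/3) = pi, hence R^3 = cos(pi) - sin(pi)*e12.
cos(pi) = -1 and sin(pi) = 0, so R^3 = -1. The total rotation 2*pi is 1 full turn, so every vector returns to itself, yet the rotor is -1, on the OTHER sheet of the double cover (an odd number of 2*pi turns).
Answer: -1


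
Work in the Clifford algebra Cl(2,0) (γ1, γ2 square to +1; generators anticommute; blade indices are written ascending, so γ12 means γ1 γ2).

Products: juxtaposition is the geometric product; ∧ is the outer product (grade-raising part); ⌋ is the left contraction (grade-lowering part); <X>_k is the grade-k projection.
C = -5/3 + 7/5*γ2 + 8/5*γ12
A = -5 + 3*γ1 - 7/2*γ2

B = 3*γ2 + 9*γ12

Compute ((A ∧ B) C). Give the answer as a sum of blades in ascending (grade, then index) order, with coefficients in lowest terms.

step 1: -15*γ2 - 36*γ12
step 2: 183/5 - 132/5*γ1 + 25*γ2 + 60*γ12
Answer: 183/5 - 132/5*γ1 + 25*γ2 + 60*γ12


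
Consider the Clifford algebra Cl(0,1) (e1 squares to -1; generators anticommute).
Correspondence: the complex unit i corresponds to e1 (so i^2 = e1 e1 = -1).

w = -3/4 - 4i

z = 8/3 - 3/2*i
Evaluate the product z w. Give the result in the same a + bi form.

In blades: z = 8/3 - 3/2*e1, w = -3/4 - 4*e1.
Distribute z over w term by term (generator squares from the signature, products reordered to ascending indices): (8/3)*w = -2 - 32/3*e1; (-3/2*e1)*w = -6 + 9/8*e1.
Sum: -8 - 229/24*e1; translating back through the correspondence:
Answer: -8 - 229/24*i


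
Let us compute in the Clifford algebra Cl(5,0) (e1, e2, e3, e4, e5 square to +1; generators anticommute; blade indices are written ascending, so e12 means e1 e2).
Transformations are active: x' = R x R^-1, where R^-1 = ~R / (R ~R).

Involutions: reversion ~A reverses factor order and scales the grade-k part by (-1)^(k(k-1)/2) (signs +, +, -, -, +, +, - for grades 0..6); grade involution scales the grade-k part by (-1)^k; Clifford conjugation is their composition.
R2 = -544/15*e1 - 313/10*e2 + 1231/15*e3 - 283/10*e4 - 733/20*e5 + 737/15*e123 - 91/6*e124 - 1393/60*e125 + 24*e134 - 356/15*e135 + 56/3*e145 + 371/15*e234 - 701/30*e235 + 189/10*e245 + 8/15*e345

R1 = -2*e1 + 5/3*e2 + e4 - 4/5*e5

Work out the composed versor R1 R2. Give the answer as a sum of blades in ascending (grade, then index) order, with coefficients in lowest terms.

Distribute over the terms of R1 (each basis-blade product reordered to ascending indices, repeated generators contracted through their squares):
(-2*e1) R2 = 1088/15 + 313/5*e12 - 2462/15*e13 + 283/5*e14 + 733/10*e15 - 1474/15*e23 + 91/3*e24 + 1393/30*e25 - 48*e34 + 712/15*e35 - 112/3*e45 - 742/15*e1234 + 701/15*e1235 - 189/5*e1245 - 16/15*e1345
(5/3*e2) R2 = -313/6 + 544/9*e12 - 737/9*e13 + 455/18*e14 + 1393/36*e15 + 1231/9*e23 - 283/6*e24 - 733/12*e25 + 371/9*e34 - 701/18*e35 + 63/2*e45 - 40*e1234 + 356/9*e1235 - 280/9*e1245 + 8/9*e2345
(e4) R2 = -283/10 - 91/6*e12 + 24*e13 + 544/15*e14 - 56/3*e15 + 371/15*e23 + 313/10*e24 - 189/10*e25 - 1231/15*e34 - 8/15*e35 - 733/20*e45 - 737/15*e1234 - 1393/60*e1245 - 356/15*e1345 - 701/30*e2345
(-4/5*e5) R2 = 733/25 + 1393/75*e12 + 1424/75*e13 - 224/15*e14 - 2176/75*e15 + 1402/75*e23 - 378/25*e24 - 626/25*e25 - 32/75*e34 + 4924/75*e35 - 566/25*e45 + 2948/75*e1235 - 182/15*e1245 + 96/5*e1345 + 1484/75*e2345
Summing the partial products and collecting blades:
Answer: 1604/75 + 56903/450*e12 - 45683/225*e13 + 9289/90*e14 + 57883/900*e15 + 18436/225*e23 - 49/75*e24 - 5859/100*e25 - 20086/225*e34 + 33139/450*e35 - 19537/300*e45 - 693/5*e1234 + 28259/225*e1235 - 18767/180*e1245 - 28/5*e1345 - 1211/450*e2345


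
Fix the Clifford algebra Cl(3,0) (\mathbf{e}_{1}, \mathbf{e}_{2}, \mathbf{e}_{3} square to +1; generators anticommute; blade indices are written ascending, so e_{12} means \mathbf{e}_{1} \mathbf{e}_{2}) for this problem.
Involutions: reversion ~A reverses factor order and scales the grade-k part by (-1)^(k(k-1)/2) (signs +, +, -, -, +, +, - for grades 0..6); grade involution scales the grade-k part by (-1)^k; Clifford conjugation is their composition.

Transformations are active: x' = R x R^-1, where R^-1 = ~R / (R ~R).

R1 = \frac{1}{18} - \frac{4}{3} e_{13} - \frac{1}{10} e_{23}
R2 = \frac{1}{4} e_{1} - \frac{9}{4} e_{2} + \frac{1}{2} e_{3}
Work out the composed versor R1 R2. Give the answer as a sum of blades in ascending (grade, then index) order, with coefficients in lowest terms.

Distribute over the terms of R1 (each basis-blade product reordered to ascending indices, repeated generators contracted through their squares):
(\frac{1}{18}) R2 = \frac{1}{72} e_{1} - \frac{1}{8} e_{2} + \frac{1}{36} e_{3}
(-\frac{4}{3} e_{13}) R2 = -\frac{2}{3} e_{1} + \frac{1}{3} e_{3} - 3 e_{123}
(-\frac{1}{10} e_{23}) R2 = -\frac{1}{20} e_{2} - \frac{9}{40} e_{3} - \frac{1}{40} e_{123}
Summing the partial products and collecting blades:
Answer: -\frac{47}{72} e_{1} - \frac{7}{40} e_{2} + \frac{49}{360} e_{3} - \frac{121}{40} e_{123}


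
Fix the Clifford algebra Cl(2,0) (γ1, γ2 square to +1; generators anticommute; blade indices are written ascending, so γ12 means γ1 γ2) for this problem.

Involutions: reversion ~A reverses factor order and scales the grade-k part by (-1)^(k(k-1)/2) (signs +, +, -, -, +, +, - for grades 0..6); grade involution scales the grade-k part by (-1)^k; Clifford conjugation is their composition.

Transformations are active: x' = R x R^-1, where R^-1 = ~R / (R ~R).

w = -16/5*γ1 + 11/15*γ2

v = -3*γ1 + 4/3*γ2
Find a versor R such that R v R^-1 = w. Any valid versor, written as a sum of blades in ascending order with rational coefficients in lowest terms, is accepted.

The midline construction: v and w both square to 97/9, so reflecting in their sum -31/5*γ1 + 31/15*γ2 exchanges them.
Answer: -31/5*γ1 + 31/15*γ2


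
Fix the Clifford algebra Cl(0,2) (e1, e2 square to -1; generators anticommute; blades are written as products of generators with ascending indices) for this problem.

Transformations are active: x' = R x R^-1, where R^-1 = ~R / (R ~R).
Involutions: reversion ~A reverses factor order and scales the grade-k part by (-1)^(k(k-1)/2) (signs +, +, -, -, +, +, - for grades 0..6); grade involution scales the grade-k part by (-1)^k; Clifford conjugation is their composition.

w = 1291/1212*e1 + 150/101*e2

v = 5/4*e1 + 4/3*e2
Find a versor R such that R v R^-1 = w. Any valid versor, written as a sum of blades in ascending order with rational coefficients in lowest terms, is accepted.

Construction: equal norms (both -481/144) license R = v + w = 1403/606*e1 + 854/303*e2 — nothing changes along that direction, while (v - w)/2 changes sign, so v maps onto w.
Answer: 1403/606*e1 + 854/303*e2


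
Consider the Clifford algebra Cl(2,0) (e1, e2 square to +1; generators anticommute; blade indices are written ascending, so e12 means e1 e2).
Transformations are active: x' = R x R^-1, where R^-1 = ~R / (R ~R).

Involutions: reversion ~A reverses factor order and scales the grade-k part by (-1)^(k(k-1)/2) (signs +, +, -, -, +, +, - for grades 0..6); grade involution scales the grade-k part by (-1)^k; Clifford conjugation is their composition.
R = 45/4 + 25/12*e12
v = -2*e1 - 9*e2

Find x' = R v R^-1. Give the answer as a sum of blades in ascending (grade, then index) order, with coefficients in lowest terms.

~R = 45/4 - 25/12*e12, and R ~R = 9425/72, so R^-1 = ~R / (9425/72).
R v = -165/4*e1 - 1165/12*e2
Answer: -1919/377*e1 - 2898/377*e2


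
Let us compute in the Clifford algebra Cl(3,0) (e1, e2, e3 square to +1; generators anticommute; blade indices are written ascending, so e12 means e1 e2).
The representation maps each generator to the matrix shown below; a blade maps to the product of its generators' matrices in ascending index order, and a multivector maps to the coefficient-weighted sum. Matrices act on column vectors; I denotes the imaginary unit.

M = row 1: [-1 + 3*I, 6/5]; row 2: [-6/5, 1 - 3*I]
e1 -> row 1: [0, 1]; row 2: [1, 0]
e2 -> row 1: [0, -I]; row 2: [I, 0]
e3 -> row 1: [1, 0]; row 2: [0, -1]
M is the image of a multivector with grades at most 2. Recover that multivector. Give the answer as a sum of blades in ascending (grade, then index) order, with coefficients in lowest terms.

Method: 1, rho(e1), rho(e2), rho(e3) form a trace-orthogonal basis of the 2x2 complex matrices (tr(X Y) = 2 if X = Y, else 0), so M = m0*1 + m1*rho(e1) + m2*rho(e2) + m3*rho(e3) with m0 = tr(M)/2 = 0, m1 = tr(M rho(e1))/2 = 0, m2 = tr(M rho(e2))/2 = 6*I/5, m3 = tr(M rho(e3))/2 = -1 + 3*I.
Multiplying table entries, the bivector images are rho(e12) = I*rho(e3), rho(e13) = -I*rho(e2), rho(e23) = I*rho(e1); with real blade coefficients the real parts of m0..m3 are the coefficients of 1, e1, e2, e3 and the imaginary parts give the bivectors (e23: Im m1, e13: -Im m2, e12: Im m3).
Answer: -e3 + 3*e12 - 6/5*e13


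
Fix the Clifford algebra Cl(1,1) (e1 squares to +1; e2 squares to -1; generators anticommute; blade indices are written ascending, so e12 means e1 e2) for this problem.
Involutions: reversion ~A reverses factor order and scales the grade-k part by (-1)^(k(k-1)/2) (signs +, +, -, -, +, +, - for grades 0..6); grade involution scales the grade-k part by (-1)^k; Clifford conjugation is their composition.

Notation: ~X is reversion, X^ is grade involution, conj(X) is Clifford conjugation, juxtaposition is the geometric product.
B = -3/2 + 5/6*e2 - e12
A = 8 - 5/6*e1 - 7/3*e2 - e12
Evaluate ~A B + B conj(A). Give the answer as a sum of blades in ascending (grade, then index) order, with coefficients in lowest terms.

first term: -199/18 + 11/4*e1 + 11*e2 - 367/36*e12
second term: -269/18 + 23/12*e1 + 4*e2 - 367/36*e12
Answer: -26 + 14/3*e1 + 15*e2 - 367/18*e12


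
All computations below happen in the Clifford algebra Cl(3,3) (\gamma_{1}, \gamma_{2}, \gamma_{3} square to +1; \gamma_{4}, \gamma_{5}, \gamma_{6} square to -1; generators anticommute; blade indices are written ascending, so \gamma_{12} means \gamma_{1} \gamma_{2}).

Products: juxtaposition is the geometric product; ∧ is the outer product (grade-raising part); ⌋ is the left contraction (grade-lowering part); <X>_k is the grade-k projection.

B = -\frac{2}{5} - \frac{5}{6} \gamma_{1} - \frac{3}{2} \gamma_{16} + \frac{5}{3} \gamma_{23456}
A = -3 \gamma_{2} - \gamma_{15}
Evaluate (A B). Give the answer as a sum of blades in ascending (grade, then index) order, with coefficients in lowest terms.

step 1: \frac{6}{5} \gamma_{2} - \frac{5}{6} \gamma_{5} - \frac{5}{2} \gamma_{12} + \frac{2}{5} \gamma_{15} - \frac{3}{2} \gamma_{56} - \frac{9}{2} \gamma_{126} - 5 \gamma_{3456} - \frac{5}{3} \gamma_{12346}
Answer: \frac{6}{5} \gamma_{2} - \frac{5}{6} \gamma_{5} - \frac{5}{2} \gamma_{12} + \frac{2}{5} \gamma_{15} - \frac{3}{2} \gamma_{56} - \frac{9}{2} \gamma_{126} - 5 \gamma_{3456} - \frac{5}{3} \gamma_{12346}


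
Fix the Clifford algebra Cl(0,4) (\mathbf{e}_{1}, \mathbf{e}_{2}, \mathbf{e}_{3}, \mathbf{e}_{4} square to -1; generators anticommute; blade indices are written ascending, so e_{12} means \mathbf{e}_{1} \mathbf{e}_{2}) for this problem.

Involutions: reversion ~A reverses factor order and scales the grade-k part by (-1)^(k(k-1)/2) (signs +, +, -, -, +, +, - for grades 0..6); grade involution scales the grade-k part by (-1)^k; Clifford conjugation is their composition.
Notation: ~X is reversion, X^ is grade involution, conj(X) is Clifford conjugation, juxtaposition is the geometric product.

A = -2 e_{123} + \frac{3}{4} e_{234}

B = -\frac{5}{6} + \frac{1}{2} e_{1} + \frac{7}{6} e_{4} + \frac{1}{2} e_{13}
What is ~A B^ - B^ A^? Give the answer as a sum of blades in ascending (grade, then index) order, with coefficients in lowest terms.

first term: e_{2} + \frac{1}{8} e_{23} - \frac{5}{3} e_{123} + \frac{3}{8} e_{124} + \frac{5}{8} e_{234} - \frac{65}{24} e_{1234}
second term: e_{2} + \frac{1}{8} e_{23} - \frac{5}{3} e_{123} - \frac{3}{8} e_{124} + \frac{5}{8} e_{234} + \frac{65}{24} e_{1234}
Answer: \frac{3}{4} e_{124} - \frac{65}{12} e_{1234}


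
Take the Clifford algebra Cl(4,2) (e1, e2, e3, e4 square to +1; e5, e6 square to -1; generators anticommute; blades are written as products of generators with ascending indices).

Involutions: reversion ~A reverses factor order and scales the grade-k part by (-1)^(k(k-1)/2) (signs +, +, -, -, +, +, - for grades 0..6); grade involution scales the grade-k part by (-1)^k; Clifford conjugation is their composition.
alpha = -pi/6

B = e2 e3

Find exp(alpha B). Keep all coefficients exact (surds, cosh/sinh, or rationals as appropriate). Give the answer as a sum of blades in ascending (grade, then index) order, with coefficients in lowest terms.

B^2 = (1)^2*(e2 e3)^2 = 1*(-1) = -1 (a basis 2-blade squares to minus the product of its generators' squares).
B^2 = -1 — since the square is negative, the closed form is circular: l = 1, alpha*l = -pi/6, so exp(alpha B) = cos(-pi/6) + (sin(-pi/6)/1)*B = sqrt(3)/2 + (-1/2)*B.
Answer: sqrt(3)/2 - 1/2*e2 e3


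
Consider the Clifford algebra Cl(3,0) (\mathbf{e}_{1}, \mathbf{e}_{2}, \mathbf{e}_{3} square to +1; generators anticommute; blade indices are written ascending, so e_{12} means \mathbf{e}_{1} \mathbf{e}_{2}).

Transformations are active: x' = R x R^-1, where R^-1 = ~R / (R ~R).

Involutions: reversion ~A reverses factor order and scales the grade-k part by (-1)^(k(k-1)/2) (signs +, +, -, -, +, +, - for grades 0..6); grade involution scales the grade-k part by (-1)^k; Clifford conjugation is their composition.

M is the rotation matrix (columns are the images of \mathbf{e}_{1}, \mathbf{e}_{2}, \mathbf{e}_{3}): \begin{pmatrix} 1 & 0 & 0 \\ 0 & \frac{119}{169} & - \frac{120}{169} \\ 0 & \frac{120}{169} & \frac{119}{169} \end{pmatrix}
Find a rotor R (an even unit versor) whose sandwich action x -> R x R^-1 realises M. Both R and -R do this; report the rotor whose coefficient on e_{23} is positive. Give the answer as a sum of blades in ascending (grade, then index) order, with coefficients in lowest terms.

Method: write R = a + b12*e_{12} + b13*e_{13} + b23*e_{23} with a^2 + b12^2 + b13^2 + b23^2 = 1 (so R^-1 = ~R). Expanding the columns R e_j ~R gives tr M = 4a^2 - 1 and, from the antisymmetric part, M21 - M12 = -4a*b12, M13 - M31 = 4a*b13, M32 - M23 = -4a*b23.
Here tr M = \frac{407}{169}, so a^2 = (1 + tr M)/4 = \frac{144}{169} and a = ±\frac{12}{13}. Taking a = \frac{12}{13}: M21 - M12 = 0, M13 - M31 = 0, M32 - M23 = \frac{240}{169}, giving b12 = 0, b13 = 0, b23 = -\frac{5}{13}, i.e. R = \frac{12}{13} - \frac{5}{13} e_{23}.
Its e_{23} coefficient is negative, so report the other preimage -R.
Answer: -\frac{12}{13} + \frac{5}{13} e_{23}. Uniqueness: Spin(3) -> SO(3) maps R and -R to the same rotation of trace \frac{407}{169}; fixing the sign of the e_{23} coefficient removes the ambiguity.


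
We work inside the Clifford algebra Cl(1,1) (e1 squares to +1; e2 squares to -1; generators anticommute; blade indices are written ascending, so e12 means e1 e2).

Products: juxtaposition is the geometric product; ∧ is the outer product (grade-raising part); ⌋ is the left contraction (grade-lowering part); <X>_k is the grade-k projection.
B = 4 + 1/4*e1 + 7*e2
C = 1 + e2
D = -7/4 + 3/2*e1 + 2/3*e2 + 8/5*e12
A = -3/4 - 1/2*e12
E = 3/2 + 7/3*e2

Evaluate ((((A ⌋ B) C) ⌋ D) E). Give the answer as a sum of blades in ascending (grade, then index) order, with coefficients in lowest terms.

step 1: -3 - 3/16*e1 - 21/4*e2
step 2: 9/4 - 3/16*e1 - 33/4*e2 - 3/16*e12
step 3: 157/160 - 393/40*e1 + 6/5*e2 + 18/5*e12
step 4: -85/64 - 1851/80*e1 + 1963/480*e2 - 701/40*e12
Answer: -85/64 - 1851/80*e1 + 1963/480*e2 - 701/40*e12


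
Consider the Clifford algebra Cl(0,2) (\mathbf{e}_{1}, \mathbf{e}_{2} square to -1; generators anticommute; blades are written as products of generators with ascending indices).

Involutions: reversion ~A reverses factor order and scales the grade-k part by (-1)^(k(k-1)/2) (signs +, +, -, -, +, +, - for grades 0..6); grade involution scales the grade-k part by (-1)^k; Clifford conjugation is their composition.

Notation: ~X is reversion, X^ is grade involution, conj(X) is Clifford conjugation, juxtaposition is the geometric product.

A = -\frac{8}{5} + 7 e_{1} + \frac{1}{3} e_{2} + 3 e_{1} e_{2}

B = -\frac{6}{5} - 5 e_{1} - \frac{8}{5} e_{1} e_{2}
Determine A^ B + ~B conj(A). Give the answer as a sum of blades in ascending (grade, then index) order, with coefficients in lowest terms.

first term: -\frac{707}{25} + \frac{254}{15} e_{1} - \frac{129}{5} e_{2} - \frac{203}{75} e_{1} e_{2}
second term: -\frac{707}{25} + \frac{254}{15} e_{1} - \frac{129}{5} e_{2} + \frac{203}{75} e_{1} e_{2}
Answer: -\frac{1414}{25} + \frac{508}{15} e_{1} - \frac{258}{5} e_{2}


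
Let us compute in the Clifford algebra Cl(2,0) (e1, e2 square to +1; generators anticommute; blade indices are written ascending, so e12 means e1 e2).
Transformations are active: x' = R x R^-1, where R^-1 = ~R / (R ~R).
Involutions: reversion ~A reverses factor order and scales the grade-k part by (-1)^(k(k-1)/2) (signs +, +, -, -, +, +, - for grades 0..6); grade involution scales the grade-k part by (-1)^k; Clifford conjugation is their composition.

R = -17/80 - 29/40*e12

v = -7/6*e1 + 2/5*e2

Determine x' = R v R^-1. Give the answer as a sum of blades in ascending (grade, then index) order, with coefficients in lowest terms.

~R = -17/80 + 29/40*e12, and R ~R = 3653/6400, so R^-1 = ~R / (3653/6400).
R v = -101/2400*e1 - 1117/1200*e2
Answer: 43763/36530*e1 + 3212/10959*e2


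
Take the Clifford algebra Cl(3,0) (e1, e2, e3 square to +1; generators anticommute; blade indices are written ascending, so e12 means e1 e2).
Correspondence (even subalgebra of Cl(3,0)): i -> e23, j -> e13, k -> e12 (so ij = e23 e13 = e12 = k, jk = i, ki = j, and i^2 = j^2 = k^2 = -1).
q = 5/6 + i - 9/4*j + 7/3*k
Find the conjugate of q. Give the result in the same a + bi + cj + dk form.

In blades: q = 5/6 + 7/3*e12 - 9/4*e13 + e23.
Quaternion conjugation is reversion on the even subalgebra: the scalar is fixed and every grade-2 blade flips sign, giving 5/6 - 7/3*e12 + 9/4*e13 - e23; translating back:
Answer: 5/6 - i + 9/4*j - 7/3*k


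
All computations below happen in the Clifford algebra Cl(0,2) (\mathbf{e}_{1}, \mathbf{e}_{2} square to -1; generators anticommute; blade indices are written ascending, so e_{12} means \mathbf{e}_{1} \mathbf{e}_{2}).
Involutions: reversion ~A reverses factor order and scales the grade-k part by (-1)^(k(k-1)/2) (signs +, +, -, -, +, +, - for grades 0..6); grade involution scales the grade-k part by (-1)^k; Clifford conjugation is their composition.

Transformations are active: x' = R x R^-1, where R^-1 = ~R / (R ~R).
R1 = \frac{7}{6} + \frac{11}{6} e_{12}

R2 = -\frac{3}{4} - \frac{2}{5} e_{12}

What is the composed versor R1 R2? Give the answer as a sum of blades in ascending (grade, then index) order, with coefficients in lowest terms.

Distribute over the terms of R1 (each basis-blade product reordered to ascending indices, repeated generators contracted through their squares):
(\frac{7}{6}) R2 = -\frac{7}{8} - \frac{7}{15} e_{12}
(\frac{11}{6} e_{12}) R2 = \frac{11}{15} - \frac{11}{8} e_{12}
Summing the partial products and collecting blades:
Answer: -\frac{17}{120} - \frac{221}{120} e_{12}


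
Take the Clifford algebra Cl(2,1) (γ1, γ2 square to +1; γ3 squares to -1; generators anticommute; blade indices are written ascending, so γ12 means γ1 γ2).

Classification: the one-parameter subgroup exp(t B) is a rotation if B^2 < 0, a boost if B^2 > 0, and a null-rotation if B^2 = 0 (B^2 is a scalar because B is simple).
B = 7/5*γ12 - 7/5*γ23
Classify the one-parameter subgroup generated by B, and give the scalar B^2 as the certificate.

B^2 term by term: the squares give (7/5)^2*(γ12)^2 + (-7/5)^2*(γ23)^2 = 49/25*(-1) + 49/25*(+1) = 0 (each basis 2-blade squares to minus the product of its generators' squares); cross terms between blades sharing an index anticommute and cancel. So B^2 = 0.
Answer: null-rotation, certificate B^2 = 0. Because 0 is invariant under every versor sandwich, the classification follows from its sign alone.


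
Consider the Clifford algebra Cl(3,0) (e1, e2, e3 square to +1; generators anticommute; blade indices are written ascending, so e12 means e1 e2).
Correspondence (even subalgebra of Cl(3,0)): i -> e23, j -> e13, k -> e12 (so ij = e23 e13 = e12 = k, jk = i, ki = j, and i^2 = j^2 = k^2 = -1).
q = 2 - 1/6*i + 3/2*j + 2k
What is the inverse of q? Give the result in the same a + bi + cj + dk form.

In blades: q = 2 + 2*e12 + 3/2*e13 - 1/6*e23.
With qbar = 2 - 2*e12 - 3/2*e13 + 1/6*e23 (scalar fixed, mapped units negated), q qbar = 185/18 (the sum of squared coefficients), so q^-1 = qbar / (185/18) = 36/185 - 36/185*e12 - 27/185*e13 + 3/185*e23; translating back:
Answer: 36/185 + 3/185*i - 27/185*j - 36/185*k


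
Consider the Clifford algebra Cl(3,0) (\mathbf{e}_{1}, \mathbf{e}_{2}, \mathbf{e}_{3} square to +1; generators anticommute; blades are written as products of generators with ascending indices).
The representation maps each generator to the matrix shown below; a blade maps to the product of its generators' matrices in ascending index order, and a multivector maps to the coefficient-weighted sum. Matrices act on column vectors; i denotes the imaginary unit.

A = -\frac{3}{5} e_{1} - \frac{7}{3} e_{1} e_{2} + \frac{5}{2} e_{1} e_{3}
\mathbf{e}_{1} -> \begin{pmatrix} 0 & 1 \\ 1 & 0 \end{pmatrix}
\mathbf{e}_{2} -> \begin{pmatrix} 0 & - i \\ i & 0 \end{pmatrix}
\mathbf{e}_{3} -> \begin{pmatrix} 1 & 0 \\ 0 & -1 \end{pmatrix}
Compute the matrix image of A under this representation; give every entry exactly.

Bivector images (products of the table entries): rho(e_{1} e_{2}) = rho(\mathbf{e}_{1})rho(\mathbf{e}_{2}) = \begin{pmatrix} i & 0 \\ 0 & - i \end{pmatrix}; rho(e_{1} e_{3}) = rho(\mathbf{e}_{1})rho(\mathbf{e}_{3}) = \begin{pmatrix} 0 & -1 \\ 1 & 0 \end{pmatrix}.
M = (-\frac{3}{5})*rho(e_{1}) + (-\frac{7}{3})*rho(e_{1} e_{2}) + (\frac{5}{2})*rho(e_{1} e_{3}), summed entrywise:
Answer: \begin{pmatrix} - \frac{7 i}{3} & - \frac{31}{10} \\ \frac{19}{10} & \frac{7 i}{3} \end{pmatrix}


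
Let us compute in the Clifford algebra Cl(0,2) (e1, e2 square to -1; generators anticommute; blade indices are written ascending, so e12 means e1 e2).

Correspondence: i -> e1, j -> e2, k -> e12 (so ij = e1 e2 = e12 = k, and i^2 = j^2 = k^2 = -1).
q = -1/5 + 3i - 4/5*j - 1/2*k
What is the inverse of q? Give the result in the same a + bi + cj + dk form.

In blades: q = -1/5 + 3*e1 - 4/5*e2 - 1/2*e12.
With qbar = -1/5 - 3*e1 + 4/5*e2 + 1/2*e12 (scalar fixed, mapped units negated), q qbar = 993/100 (the sum of squared coefficients), so q^-1 = qbar / (993/100) = -20/993 - 100/331*e1 + 80/993*e2 + 50/993*e12; translating back:
Answer: -20/993 - 100/331*i + 80/993*j + 50/993*k


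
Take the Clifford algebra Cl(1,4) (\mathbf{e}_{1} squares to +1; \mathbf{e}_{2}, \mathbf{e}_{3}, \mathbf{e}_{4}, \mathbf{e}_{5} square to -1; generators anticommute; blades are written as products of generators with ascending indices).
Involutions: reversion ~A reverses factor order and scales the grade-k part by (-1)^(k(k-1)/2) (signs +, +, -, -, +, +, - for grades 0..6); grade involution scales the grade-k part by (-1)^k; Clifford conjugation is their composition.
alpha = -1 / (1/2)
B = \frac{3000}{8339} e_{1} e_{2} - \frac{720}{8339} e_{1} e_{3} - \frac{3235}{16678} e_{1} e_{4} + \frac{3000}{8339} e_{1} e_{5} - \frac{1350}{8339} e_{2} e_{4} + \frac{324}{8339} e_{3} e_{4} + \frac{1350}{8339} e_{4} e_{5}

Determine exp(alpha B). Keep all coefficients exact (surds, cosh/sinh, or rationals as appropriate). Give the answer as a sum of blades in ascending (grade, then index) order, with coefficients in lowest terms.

B^2 term by term: the squares give (\frac{3000}{8339})^2*(e_{1} e_{2})^2 + (-\frac{720}{8339})^2*(e_{1} e_{3})^2 + (-\frac{3235}{16678})^2*(e_{1} e_{4})^2 + (\frac{3000}{8339})^2*(e_{1} e_{5})^2 + (-\frac{1350}{8339})^2*(e_{2} e_{4})^2 + (\frac{324}{8339})^2*(e_{3} e_{4})^2 + (\frac{1350}{8339})^2*(e_{4} e_{5})^2 = \frac{9000000}{69538921}*(+1) + \frac{518400}{69538921}*(+1) + \frac{10465225}{278155684}*(+1) + \frac{9000000}{69538921}*(+1) + \frac{1822500}{69538921}*(-1) + \frac{104976}{69538921}*(-1) + \frac{1822500}{69538921}*(-1) = \frac{1}{4} (each basis 2-blade squares to minus the product of its generators' squares); cross terms between blades sharing an index anticommute and cancel; the commuting (index-disjoint) pairs give grade-4 terms 2*c*c'*(blade product), which cancel blade by blade — e_{1} e_{2} e_{3} e_{4}: \frac{1944000}{69538921} - \frac{1944000}{69538921} = 0; e_{1} e_{2} e_{4} e_{5}: \frac{8100000}{69538921} - \frac{8100000}{69538921} = 0; e_{1} e_{3} e_{4} e_{5}: -\frac{1944000}{69538921} + \frac{1944000}{69538921} = 0 — confirming B is simple. So B^2 = \frac{1}{4}.
B^2 = \frac{1}{4} — a positive square means the series sums to a boost: l = \frac{1}{2}, alpha*l = -1, so exp(alpha B) = cosh(-1) + (sinh(-1)/(\frac{1}{2}))*B = \cosh{\left(1 \right)} + (- 2 \sinh{\left(1 \right)})*B.
Answer: \cosh{\left(1 \right)} - \frac{6000 \sinh{\left(1 \right)}}{8339} e_{1} e_{2} + \frac{1440 \sinh{\left(1 \right)}}{8339} e_{1} e_{3} + \frac{3235 \sinh{\left(1 \right)}}{8339} e_{1} e_{4} - \frac{6000 \sinh{\left(1 \right)}}{8339} e_{1} e_{5} + \frac{2700 \sinh{\left(1 \right)}}{8339} e_{2} e_{4} - \frac{648 \sinh{\left(1 \right)}}{8339} e_{3} e_{4} - \frac{2700 \sinh{\left(1 \right)}}{8339} e_{4} e_{5}


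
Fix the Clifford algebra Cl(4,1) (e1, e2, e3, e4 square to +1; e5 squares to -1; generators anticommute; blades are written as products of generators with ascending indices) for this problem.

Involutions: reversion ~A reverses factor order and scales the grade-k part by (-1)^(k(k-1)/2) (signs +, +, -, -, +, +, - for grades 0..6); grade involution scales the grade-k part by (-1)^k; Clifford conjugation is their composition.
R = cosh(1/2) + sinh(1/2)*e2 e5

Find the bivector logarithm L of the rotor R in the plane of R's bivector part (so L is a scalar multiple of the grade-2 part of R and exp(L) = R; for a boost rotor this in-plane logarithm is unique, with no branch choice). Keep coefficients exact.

The scalar part of R is cosh(1/2), which fixes the rapidity magnitude through cosh (cosh is even, so it cannot fix the sign — the bivector part carries that); dividing the bivector part by sinh of the rapidity gives the plane, and L = rapidity * plane, where the joint sign ambiguity of (rapidity, plane) cancels in the product.
Concretely: cosh(rapidity) = cosh(1/2) gives rapidity = ±1/2, and since rapidity/sinh(rapidity) is even the sign is immaterial: L = (rapidity/sinh(rapidity)) * <R>_2 = (1/(2*sinh(1/2))) * <R>_2.
Answer: 1/2*e2 e5


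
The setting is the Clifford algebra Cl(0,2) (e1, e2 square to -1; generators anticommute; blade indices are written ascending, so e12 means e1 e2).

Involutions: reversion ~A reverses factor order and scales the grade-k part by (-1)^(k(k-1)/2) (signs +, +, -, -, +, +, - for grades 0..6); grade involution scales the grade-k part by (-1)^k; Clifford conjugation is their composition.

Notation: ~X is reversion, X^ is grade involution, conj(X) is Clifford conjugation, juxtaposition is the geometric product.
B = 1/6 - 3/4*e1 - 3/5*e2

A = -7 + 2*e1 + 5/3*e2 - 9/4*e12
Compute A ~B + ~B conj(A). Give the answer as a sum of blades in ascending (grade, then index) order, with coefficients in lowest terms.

first term: 4/3 + 127/30*e1 + 4439/720*e2 - 13/40*e12
second term: -11/3 + 107/30*e1 + 4039/720*e2 + 17/40*e12
Answer: -7/3 + 39/5*e1 + 471/40*e2 + 1/10*e12


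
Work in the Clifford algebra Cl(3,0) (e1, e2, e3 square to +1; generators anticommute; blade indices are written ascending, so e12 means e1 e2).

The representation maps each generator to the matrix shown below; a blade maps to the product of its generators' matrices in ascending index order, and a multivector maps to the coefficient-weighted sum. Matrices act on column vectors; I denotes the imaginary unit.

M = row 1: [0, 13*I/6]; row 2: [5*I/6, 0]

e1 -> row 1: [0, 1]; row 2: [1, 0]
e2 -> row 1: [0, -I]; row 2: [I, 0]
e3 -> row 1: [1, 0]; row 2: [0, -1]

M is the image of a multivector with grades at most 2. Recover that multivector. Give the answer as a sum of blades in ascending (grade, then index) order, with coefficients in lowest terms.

Method: 1, rho(e1), rho(e2), rho(e3) form a trace-orthogonal basis of the 2x2 complex matrices (tr(X Y) = 2 if X = Y, else 0), so M = m0*1 + m1*rho(e1) + m2*rho(e2) + m3*rho(e3) with m0 = tr(M)/2 = 0, m1 = tr(M rho(e1))/2 = 3*I/2, m2 = tr(M rho(e2))/2 = -2/3, m3 = tr(M rho(e3))/2 = 0.
Multiplying table entries, the bivector images are rho(e12) = I*rho(e3), rho(e13) = -I*rho(e2), rho(e23) = I*rho(e1); with real blade coefficients the real parts of m0..m3 are the coefficients of 1, e1, e2, e3 and the imaginary parts give the bivectors (e23: Im m1, e13: -Im m2, e12: Im m3).
Answer: -2/3*e2 + 3/2*e23


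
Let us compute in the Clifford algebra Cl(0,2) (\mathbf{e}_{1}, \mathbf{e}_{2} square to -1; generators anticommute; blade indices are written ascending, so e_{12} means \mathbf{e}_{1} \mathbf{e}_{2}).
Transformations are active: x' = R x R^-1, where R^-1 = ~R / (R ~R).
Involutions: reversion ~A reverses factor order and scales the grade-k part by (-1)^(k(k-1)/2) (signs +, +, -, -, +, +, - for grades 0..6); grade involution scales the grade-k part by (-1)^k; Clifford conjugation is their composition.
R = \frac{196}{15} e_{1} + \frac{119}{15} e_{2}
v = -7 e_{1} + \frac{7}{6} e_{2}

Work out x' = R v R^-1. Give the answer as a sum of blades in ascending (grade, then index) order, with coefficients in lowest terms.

~R = \frac{196}{15} e_{1} + \frac{119}{15} e_{2}, and R ~R = -\frac{52577}{225}, so R^-1 = ~R / (-\frac{52577}{225}).
R v = \frac{7399}{90} + \frac{637}{9} e_{12}
Answer: -\frac{7063}{3219} e_{1} - \frac{14483}{2146} e_{2}


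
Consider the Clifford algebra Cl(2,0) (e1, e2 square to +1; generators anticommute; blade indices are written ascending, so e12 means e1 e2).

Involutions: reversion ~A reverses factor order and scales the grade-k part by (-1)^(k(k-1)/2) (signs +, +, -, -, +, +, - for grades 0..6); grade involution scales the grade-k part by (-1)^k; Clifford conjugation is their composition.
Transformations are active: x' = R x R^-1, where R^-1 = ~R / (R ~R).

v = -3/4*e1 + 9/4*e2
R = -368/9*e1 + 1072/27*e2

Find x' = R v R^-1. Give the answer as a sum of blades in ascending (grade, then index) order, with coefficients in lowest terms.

~R = -368/9*e1 + 1072/27*e2, and R ~R = 2368000/729, so R^-1 = ~R / (2368000/729).
R v = 120 - 560/9*e12
Answer: -8403/3700*e1 + 2529/3700*e2


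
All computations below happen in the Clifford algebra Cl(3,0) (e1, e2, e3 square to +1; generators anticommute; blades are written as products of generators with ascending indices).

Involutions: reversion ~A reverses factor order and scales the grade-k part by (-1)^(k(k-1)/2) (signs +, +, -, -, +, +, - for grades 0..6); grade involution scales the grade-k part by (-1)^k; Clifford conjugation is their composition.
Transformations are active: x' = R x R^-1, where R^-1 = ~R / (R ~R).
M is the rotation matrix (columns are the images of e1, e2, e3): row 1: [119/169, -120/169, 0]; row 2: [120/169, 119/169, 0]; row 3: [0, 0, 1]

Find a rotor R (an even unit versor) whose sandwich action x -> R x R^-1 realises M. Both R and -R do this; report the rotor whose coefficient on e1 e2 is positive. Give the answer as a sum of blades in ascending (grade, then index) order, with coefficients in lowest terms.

Method: write R = a + b12*e1 e2 + b13*e1 e3 + b23*e2 e3 with a^2 + b12^2 + b13^2 + b23^2 = 1 (so R^-1 = ~R). Expanding the columns R e_j ~R gives tr M = 4a^2 - 1 and, from the antisymmetric part, M21 - M12 = -4a*b12, M13 - M31 = 4a*b13, M32 - M23 = -4a*b23.
Here tr M = 407/169, so a^2 = (1 + tr M)/4 = 144/169 and a = ±12/13. Taking a = 12/13: M21 - M12 = 240/169, M13 - M31 = 0, M32 - M23 = 0, giving b12 = -5/13, b13 = 0, b23 = 0, i.e. R = 12/13 - 5/13*e1 e2.
Its e1 e2 coefficient is negative, so report the other preimage -R.
Answer: -12/13 + 5/13*e1 e2. Uniqueness: Spin(3) -> SO(3) maps R and -R to the same rotation of trace 407/169; fixing the sign of the e1 e2 coefficient removes the ambiguity.


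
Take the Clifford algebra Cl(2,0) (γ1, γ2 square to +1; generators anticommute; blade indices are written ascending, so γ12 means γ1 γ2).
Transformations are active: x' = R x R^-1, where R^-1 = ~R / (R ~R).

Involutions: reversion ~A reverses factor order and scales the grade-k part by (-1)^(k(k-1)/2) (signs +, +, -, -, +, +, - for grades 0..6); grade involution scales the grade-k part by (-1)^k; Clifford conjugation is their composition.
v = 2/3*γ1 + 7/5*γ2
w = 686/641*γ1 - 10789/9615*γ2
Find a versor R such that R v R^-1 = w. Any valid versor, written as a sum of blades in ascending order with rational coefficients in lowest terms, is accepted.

The midline construction: v and w both square to 541/225, so reflecting in their sum 3340/1923*γ1 + 2672/9615*γ2 exchanges them.
Answer: 3340/1923*γ1 + 2672/9615*γ2


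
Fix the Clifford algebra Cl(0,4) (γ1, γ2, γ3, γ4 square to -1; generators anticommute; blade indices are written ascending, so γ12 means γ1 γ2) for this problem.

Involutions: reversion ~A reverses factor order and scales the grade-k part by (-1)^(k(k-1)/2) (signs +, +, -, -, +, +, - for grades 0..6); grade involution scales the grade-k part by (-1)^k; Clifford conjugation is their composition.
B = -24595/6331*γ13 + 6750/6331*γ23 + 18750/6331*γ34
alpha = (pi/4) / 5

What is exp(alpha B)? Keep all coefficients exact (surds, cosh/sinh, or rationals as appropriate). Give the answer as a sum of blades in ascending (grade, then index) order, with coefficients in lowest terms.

B^2 term by term: the squares give (-24595/6331)^2*(γ13)^2 + (6750/6331)^2*(γ23)^2 + (18750/6331)^2*(γ34)^2 = 604914025/40081561*(-1) + 45562500/40081561*(-1) + 351562500/40081561*(-1) = -25 (each basis 2-blade squares to minus the product of its generators' squares); cross terms between blades sharing an index anticommute and cancel. So B^2 = -25.
B^2 = -25 — a negative square means the series sums to a rotation: l = 5, alpha*l = pi/4, so exp(alpha B) = cos(pi/4) + (sin(pi/4)/5)*B = sqrt(2)/2 + (sqrt(2)/10)*B.
Answer: sqrt(2)/2 - 4919*sqrt(2)/12662*γ13 + 675*sqrt(2)/6331*γ23 + 1875*sqrt(2)/6331*γ34


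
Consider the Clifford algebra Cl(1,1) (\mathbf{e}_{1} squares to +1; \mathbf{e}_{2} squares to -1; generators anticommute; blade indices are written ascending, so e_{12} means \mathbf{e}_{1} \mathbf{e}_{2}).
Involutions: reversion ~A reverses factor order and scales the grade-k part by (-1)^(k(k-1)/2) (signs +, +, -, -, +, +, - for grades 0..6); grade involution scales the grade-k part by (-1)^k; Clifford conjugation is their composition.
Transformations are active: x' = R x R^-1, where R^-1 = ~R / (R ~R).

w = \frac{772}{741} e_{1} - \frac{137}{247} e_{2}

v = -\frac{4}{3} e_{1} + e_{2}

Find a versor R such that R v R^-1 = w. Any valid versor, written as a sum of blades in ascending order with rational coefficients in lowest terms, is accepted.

Take R = v + w = -\frac{72}{247} e_{1} + \frac{110}{247} e_{2}. Because q(v) = q(w) = \frac{7}{9}, conjugation by R sends v exactly to w.
Answer: -\frac{72}{247} e_{1} + \frac{110}{247} e_{2}


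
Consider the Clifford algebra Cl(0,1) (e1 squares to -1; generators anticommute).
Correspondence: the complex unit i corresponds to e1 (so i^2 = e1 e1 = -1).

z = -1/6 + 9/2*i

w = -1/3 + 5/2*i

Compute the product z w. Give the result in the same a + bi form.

In blades: z = -1/6 + 9/2*e1, w = -1/3 + 5/2*e1.
Distribute z over w term by term (generator squares from the signature, products reordered to ascending indices): (-1/6)*w = 1/18 - 5/12*e1; (9/2*e1)*w = -45/4 - 3/2*e1.
Sum: -403/36 - 23/12*e1; translating back through the correspondence:
Answer: -403/36 - 23/12*i


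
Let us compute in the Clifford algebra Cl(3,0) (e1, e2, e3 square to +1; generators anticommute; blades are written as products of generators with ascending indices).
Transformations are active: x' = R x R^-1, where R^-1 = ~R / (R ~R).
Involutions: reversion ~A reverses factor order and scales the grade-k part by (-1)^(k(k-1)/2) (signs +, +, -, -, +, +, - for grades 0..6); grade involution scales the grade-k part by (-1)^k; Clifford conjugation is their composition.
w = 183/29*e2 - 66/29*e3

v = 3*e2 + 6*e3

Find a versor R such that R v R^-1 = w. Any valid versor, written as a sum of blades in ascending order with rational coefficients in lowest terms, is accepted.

Take R = v + w = 270/29*e2 + 108/29*e3. Because q(v) = q(w) = 45, conjugation by R sends v exactly to w.
Answer: 270/29*e2 + 108/29*e3
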